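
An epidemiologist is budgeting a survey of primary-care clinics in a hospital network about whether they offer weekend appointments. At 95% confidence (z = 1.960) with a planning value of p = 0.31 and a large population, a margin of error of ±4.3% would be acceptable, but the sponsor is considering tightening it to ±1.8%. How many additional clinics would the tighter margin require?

2092

At ±4.3%: n = 1.960² × 0.2139 / 0.043² ≈ 444.41 → 445.
At ±1.8%: n = 1.960² × 0.2139 / 0.018² ≈ 2536.17 → 2537.
Additional respondents: 2537 − 445 = 2092.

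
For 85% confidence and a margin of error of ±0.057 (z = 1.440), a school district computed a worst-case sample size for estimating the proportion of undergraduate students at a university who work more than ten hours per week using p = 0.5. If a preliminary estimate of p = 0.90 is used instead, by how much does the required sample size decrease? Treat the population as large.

102

Conservative (p = 0.5): n = 1.440² × 0.25 / 0.057² ≈ 159.56 → 160.
Using p = 0.90: p(1−p) = 0.0900, so n = 1.440² × 0.0900 / 0.057² ≈ 57.44 → 58.
Reduction: 160 − 58 = 102.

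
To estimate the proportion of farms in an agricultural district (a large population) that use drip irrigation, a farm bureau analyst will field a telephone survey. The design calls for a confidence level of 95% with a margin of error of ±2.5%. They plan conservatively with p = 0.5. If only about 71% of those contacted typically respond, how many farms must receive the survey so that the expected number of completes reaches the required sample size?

2165

For 95% confidence, z = 1.96.
Completed interviews needed: n₀ = 1.96² × 0.2500 / 0.025² ≈ 1536.64 → 1537.
At a 71% response rate, contacts needed = 1537 / 0.71 ≈ 2164.79 → 2165.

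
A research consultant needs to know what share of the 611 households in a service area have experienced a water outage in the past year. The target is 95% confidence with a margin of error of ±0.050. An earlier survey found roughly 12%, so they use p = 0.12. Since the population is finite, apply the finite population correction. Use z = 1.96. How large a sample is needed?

Unadjusted: n₀ = 1.96² × 0.12 × 0.88 / 0.050² ≈ 162.27, so n₀ = 163.
Finite population correction with N = 611: n = n₀ / (1 + (n₀−1)/N) = 163 / (1 + 162/611) = 163 / 1.2651 ≈ 128.84.
Rounding up, n = 129.

129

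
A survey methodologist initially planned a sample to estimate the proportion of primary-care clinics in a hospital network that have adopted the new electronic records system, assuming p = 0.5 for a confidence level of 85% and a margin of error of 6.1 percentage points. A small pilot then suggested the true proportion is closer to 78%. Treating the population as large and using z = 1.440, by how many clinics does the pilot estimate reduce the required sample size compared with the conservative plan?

Conservative (p = 0.5): n = 1.440² × 0.25 / 0.061² ≈ 139.32 → 140.
Using p = 0.78: p(1−p) = 0.1716, so n = 1.440² × 0.1716 / 0.061² ≈ 95.63 → 96.
Reduction: 140 − 96 = 44.

44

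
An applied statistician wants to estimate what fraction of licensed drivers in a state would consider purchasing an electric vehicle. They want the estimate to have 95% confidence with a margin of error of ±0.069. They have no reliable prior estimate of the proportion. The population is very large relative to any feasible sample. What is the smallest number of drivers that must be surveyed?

202

For 95% confidence, z = 1.960.
With no prior estimate, use p = 0.5, giving p(1−p) = 0.25.
n = z²·p(1−p)/E² = 1.960² × 0.2500 / 0.069² = 3.8416 × 0.2500 / 0.004761 ≈ 201.72.
Rounding up gives n = 202.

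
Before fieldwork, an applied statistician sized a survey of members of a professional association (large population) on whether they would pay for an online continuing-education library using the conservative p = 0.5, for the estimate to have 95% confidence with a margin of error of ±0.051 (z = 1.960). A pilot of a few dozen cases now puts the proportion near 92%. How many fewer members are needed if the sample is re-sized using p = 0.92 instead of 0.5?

261

Conservative (p = 0.5): n = 1.960² × 0.25 / 0.051² ≈ 369.24 → 370.
Using p = 0.92: p(1−p) = 0.0736, so n = 1.960² × 0.0736 / 0.051² ≈ 108.71 → 109.
Reduction: 370 − 109 = 261.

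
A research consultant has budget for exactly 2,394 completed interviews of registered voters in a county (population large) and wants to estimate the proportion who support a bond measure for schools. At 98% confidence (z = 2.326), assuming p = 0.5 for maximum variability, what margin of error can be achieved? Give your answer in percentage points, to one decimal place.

2.4

SE(p̂) = √[p(1−p)/n] = √[0.2500/2394] = 0.01022.
E = z × SE = 2.326 × 0.01022 = 0.02377, or 2.4 percentage points.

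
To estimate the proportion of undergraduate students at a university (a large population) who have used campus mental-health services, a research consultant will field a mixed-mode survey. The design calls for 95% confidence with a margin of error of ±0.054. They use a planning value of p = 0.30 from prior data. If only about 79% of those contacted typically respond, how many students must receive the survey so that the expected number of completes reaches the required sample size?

For 95% confidence, z = 1.960.
Completed interviews needed: n₀ = 1.960² × 0.2100 / 0.054² ≈ 276.66 → 277.
At a 79% response rate, contacts needed = 277 / 0.79 ≈ 350.63 → 351.

351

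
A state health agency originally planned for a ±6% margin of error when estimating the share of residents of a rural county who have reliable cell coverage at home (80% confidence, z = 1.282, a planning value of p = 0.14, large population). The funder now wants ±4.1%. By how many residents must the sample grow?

63

At ±6%: n = 1.282² × 0.1204 / 0.060² ≈ 54.97 → 55.
At ±4.1%: n = 1.282² × 0.1204 / 0.041² ≈ 117.72 → 118.
Additional respondents: 118 − 55 = 63.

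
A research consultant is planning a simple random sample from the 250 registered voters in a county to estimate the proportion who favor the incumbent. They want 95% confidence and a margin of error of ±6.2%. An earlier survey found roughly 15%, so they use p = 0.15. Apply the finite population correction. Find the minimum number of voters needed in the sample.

85

For 95% confidence, z = 1.960.
Unadjusted: n₀ = 1.960² × 0.15 × 0.85 / 0.062² ≈ 127.42, so n₀ = 128.
Finite population correction with N = 250: n = n₀ / (1 + (n₀−1)/N) = 128 / (1 + 127/250) = 128 / 1.5080 ≈ 84.88.
Rounding up, n = 85.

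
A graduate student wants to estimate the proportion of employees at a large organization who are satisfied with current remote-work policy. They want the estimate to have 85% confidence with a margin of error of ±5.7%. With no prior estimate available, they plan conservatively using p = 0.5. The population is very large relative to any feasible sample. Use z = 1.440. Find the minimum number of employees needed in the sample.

160

With p = 0.5, p(1−p) = 0.25.
n = z²·p(1−p)/E² = 1.440² × 0.2500 / 0.057² = 2.0736 × 0.2500 / 0.003249 ≈ 159.56.
Rounding up gives n = 160.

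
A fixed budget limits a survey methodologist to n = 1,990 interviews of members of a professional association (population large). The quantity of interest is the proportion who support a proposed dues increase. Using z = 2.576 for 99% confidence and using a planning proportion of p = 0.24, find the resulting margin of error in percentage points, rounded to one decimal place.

2.5

SE(p̂) = √[p(1−p)/n] = √[0.1824/1990] = 0.00957.
E = z × SE = 2.576 × 0.00957 = 0.02466, or 2.5 percentage points.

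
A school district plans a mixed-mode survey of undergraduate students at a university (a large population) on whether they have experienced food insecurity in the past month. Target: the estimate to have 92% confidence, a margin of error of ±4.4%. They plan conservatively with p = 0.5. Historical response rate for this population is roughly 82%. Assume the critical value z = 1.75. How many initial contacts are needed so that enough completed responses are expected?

Completed interviews needed: n₀ = 1.75² × 0.2500 / 0.044² ≈ 395.47 → 396.
At an 82% response rate, contacts needed = 396 / 0.82 ≈ 482.93 → 483.

483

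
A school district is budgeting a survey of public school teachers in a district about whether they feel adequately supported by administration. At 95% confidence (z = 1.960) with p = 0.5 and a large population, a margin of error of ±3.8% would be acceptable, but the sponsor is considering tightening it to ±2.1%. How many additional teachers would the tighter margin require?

1512

At ±3.8%: n = 1.960² × 0.2500 / 0.038² ≈ 665.10 → 666.
At ±2.1%: n = 1.960² × 0.2500 / 0.021² ≈ 2177.78 → 2178.
Additional respondents: 2178 − 666 = 1512.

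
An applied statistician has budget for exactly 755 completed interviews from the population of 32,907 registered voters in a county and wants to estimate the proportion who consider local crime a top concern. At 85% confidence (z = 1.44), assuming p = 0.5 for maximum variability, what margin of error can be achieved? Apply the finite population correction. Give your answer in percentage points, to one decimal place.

Finite-population factor: (N−n)/(N−1) = (32907−755)/(32907−1) = 0.9771.
SE(p̂) = √[p(1−p)/n · (N−n)/(N−1)] = √[0.2500/755 × 0.9771] = 0.01799.
E = z × SE = 1.44 × 0.01799 = 0.02590 ≈ 2.6 percentage points.

2.6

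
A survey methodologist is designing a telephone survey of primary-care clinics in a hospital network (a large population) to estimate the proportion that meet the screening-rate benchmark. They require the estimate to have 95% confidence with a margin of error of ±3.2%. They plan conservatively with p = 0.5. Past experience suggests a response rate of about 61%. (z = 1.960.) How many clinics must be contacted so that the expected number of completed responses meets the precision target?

Completed interviews needed: n₀ = 1.960² × 0.2500 / 0.032² ≈ 937.89 → 938.
At a 61% response rate, contacts needed = 938 / 0.61 ≈ 1537.70 → 1538.

1538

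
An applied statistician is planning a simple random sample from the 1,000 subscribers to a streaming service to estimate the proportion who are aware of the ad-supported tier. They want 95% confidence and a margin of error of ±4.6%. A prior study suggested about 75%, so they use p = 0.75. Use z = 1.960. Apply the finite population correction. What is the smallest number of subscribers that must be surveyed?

255

Unadjusted: n₀ = 1.960² × 0.75 × 0.25 / 0.046² ≈ 340.41, so n₀ = 341.
Finite population correction with N = 1,000: n = n₀ / (1 + (n₀−1)/N) = 341 / (1 + 340/1000) = 341 / 1.3400 ≈ 254.48.
Rounding up, n = 255.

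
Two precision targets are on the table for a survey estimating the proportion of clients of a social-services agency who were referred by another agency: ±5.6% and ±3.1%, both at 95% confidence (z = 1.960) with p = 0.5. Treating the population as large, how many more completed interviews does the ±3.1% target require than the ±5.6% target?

693

At ±5.6%: n = 1.960² × 0.2500 / 0.056² ≈ 306.25 → 307.
At ±3.1%: n = 1.960² × 0.2500 / 0.031² ≈ 999.38 → 1000.
Additional respondents: 1000 − 307 = 693.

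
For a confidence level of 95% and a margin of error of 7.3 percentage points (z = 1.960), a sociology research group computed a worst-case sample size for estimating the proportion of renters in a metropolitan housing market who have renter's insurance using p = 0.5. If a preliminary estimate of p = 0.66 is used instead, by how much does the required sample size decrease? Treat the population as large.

19

Conservative (p = 0.5): n = 1.960² × 0.25 / 0.073² ≈ 180.22 → 181.
Using p = 0.66: p(1−p) = 0.2244, so n = 1.960² × 0.2244 / 0.073² ≈ 161.77 → 162.
Reduction: 181 − 162 = 19.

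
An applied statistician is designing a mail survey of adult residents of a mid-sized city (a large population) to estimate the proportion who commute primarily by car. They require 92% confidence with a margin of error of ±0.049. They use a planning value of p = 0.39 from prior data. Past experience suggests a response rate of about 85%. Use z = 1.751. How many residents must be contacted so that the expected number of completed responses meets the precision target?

Completed interviews needed: n₀ = 1.751² × 0.2379 / 0.049² ≈ 303.79 → 304.
At an 85% response rate, contacts needed = 304 / 0.85 ≈ 357.65 → 358.

358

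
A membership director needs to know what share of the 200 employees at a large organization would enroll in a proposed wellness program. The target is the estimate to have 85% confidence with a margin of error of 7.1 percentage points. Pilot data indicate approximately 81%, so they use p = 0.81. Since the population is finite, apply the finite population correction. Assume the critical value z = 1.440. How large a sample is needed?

49

Unadjusted: n₀ = 1.440² × 0.81 × 0.19 / 0.071² ≈ 63.31, so n₀ = 64.
Finite population correction with N = 200: n = n₀ / (1 + (n₀−1)/N) = 64 / (1 + 63/200) = 64 / 1.3150 ≈ 48.67.
Rounding up, n = 49.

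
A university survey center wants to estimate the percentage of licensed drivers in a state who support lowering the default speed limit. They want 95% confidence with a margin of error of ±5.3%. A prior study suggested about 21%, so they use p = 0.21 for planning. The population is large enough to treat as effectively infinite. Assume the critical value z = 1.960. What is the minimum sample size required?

227

With p = 0.21, p(1−p) = 0.1659.
n = z²·p(1−p)/E² = 1.960² × 0.1659 / 0.053² = 3.8416 × 0.1659 / 0.002809 ≈ 226.89.
Rounding up gives n = 227.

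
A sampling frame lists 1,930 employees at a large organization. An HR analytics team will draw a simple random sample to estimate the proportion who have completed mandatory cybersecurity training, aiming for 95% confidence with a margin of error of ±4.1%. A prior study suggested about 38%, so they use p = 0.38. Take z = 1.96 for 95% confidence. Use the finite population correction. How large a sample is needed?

Unadjusted: n₀ = 1.96² × 0.38 × 0.62 / 0.041² ≈ 538.42, so n₀ = 539.
Finite population correction with N = 1,930: n = n₀ / (1 + (n₀−1)/N) = 539 / (1 + 538/1930) = 539 / 1.2788 ≈ 421.50.
Rounding up, n = 422.

422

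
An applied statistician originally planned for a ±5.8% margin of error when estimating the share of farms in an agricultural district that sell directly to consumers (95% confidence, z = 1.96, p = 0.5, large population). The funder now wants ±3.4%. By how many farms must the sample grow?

At ±5.8%: n = 1.96² × 0.2500 / 0.058² ≈ 285.49 → 286.
At ±3.4%: n = 1.96² × 0.2500 / 0.034² ≈ 830.80 → 831.
Additional respondents: 831 − 286 = 545.

545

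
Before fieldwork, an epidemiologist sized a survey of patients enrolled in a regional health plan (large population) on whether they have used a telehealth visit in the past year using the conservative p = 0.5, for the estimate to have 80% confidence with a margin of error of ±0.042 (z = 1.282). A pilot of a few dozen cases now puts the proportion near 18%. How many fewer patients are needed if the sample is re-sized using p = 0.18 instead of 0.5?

Conservative (p = 0.5): n = 1.282² × 0.25 / 0.042² ≈ 232.93 → 233.
Using p = 0.18: p(1−p) = 0.1476, so n = 1.282² × 0.1476 / 0.042² ≈ 137.52 → 138.
Reduction: 233 − 138 = 95.

95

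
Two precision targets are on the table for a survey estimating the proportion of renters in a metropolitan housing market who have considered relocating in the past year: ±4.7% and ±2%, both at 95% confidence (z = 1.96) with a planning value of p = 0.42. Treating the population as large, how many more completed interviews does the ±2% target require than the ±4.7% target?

At ±4.7%: n = 1.96² × 0.2436 / 0.047² ≈ 423.64 → 424.
At ±2%: n = 1.96² × 0.2436 / 0.020² ≈ 2339.53 → 2340.
Additional respondents: 2340 − 424 = 1916.

1916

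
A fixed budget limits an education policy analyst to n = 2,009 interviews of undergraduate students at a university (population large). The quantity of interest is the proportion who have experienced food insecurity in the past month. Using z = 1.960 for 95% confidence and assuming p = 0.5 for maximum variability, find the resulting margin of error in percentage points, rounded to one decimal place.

2.2

SE(p̂) = √[p(1−p)/n] = √[0.2500/2009] = 0.01116.
E = z × SE = 1.960 × 0.01116 = 0.02186, or 2.2 percentage points.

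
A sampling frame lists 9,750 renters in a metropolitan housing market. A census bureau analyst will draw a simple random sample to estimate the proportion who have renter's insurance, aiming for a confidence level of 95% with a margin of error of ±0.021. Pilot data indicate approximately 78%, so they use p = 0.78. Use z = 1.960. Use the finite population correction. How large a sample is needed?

1297

Unadjusted: n₀ = 1.960² × 0.78 × 0.22 / 0.021² ≈ 1494.83, so n₀ = 1495.
Finite population correction with N = 9,750: n = n₀ / (1 + (n₀−1)/N) = 1495 / (1 + 1494/9750) = 1495 / 1.1532 ≈ 1296.36.
Rounding up, n = 1297.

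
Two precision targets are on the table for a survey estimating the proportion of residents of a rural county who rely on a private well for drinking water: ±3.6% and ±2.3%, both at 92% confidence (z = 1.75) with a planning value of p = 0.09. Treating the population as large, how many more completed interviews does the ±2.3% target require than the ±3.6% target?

At ±3.6%: n = 1.75² × 0.0819 / 0.036² ≈ 193.53 → 194.
At ±2.3%: n = 1.75² × 0.0819 / 0.023² ≈ 474.14 → 475.
Additional respondents: 475 − 194 = 281.

281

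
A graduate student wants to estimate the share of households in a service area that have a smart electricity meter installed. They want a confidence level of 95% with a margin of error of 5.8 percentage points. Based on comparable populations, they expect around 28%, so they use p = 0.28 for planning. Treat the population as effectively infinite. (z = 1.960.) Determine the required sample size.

231

With p = 0.28, p(1−p) = 0.2016.
n = z²·p(1−p)/E² = 1.960² × 0.2016 / 0.058² = 3.8416 × 0.2016 / 0.003364 ≈ 230.22.
Rounding up gives n = 231.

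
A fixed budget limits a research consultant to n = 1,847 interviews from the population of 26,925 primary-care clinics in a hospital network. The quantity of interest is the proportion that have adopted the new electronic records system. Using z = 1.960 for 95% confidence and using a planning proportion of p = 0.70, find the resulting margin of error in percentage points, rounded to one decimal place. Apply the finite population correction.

Finite-population factor: (N−n)/(N−1) = (26925−1847)/(26925−1) = 0.9314.
SE(p̂) = √[p(1−p)/n · (N−n)/(N−1)] = √[0.2100/1847 × 0.9314] = 0.01029.
E = z × SE = 1.960 × 0.01029 = 0.02017 ≈ 2.0 percentage points.

2.0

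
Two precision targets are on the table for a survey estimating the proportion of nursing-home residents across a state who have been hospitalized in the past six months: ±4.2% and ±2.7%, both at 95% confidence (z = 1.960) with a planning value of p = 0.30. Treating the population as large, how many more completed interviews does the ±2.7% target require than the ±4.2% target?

649

At ±4.2%: n = 1.960² × 0.2100 / 0.042² ≈ 457.33 → 458.
At ±2.7%: n = 1.960² × 0.2100 / 0.027² ≈ 1106.63 → 1107.
Additional respondents: 1107 − 458 = 649.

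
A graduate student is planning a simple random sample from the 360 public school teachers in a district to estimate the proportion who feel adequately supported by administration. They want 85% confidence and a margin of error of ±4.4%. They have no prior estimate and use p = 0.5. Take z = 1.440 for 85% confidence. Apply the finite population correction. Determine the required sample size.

Unadjusted: n₀ = 1.440² × 0.50 × 0.50 / 0.044² ≈ 267.77, so n₀ = 268.
Finite population correction with N = 360: n = n₀ / (1 + (n₀−1)/N) = 268 / (1 + 267/360) = 268 / 1.7417 ≈ 153.88.
Rounding up, n = 154.

154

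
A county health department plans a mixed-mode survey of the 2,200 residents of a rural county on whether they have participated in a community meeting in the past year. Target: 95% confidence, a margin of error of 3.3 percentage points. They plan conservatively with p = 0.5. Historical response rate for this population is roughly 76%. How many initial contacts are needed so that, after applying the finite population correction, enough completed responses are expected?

For 95% confidence, z = 1.960.
Completed interviews needed (unadjusted): n₀ = 1.960² × 0.2500 / 0.033² ≈ 881.91 → 882.
FPC for N = 2,200: n = 882 / (1 + 881/2200) = 882 / 1.4005 ≈ 629.80 → 630.
At a 76% response rate, contacts needed = 630 / 0.76 ≈ 828.95 → 829.

829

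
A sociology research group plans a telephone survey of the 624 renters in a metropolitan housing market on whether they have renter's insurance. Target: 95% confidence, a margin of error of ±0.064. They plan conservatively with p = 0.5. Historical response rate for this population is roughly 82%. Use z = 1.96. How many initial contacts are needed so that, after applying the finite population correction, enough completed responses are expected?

209

Completed interviews needed (unadjusted): n₀ = 1.96² × 0.2500 / 0.064² ≈ 234.47 → 235.
FPC for N = 624: n = 235 / (1 + 234/624) = 235 / 1.3750 ≈ 170.91 → 171.
At an 82% response rate, contacts needed = 171 / 0.82 ≈ 208.54 → 209.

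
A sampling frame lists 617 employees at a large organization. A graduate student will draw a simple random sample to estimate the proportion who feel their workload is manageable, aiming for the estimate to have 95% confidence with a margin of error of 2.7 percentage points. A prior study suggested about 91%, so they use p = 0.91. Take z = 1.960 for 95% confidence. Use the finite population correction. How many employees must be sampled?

255

Unadjusted: n₀ = 1.960² × 0.91 × 0.09 / 0.027² ≈ 431.59, so n₀ = 432.
Finite population correction with N = 617: n = n₀ / (1 + (n₀−1)/N) = 432 / (1 + 431/617) = 432 / 1.6985 ≈ 254.34.
Rounding up, n = 255.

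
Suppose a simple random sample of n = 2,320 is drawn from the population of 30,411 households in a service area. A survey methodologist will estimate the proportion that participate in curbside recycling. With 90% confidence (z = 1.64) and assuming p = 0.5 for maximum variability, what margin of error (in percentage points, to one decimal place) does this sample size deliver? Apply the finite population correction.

1.6

Finite-population factor: (N−n)/(N−1) = (30411−2320)/(30411−1) = 0.9237.
SE(p̂) = √[p(1−p)/n · (N−n)/(N−1)] = √[0.2500/2320 × 0.9237] = 0.00998.
E = z × SE = 1.64 × 0.00998 = 0.01636 ≈ 1.6 percentage points.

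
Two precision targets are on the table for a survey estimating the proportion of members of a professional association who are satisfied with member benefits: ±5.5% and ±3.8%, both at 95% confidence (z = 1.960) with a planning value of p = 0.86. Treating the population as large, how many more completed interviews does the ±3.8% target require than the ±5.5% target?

168

At ±5.5%: n = 1.960² × 0.1204 / 0.055² ≈ 152.90 → 153.
At ±3.8%: n = 1.960² × 0.1204 / 0.038² ≈ 320.31 → 321.
Additional respondents: 321 − 153 = 168.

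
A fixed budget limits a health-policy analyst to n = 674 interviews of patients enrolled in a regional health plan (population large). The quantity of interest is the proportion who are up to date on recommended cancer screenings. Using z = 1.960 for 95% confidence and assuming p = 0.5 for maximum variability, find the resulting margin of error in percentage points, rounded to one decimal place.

3.8

SE(p̂) = √[p(1−p)/n] = √[0.2500/674] = 0.01926.
E = z × SE = 1.960 × 0.01926 = 0.03775, or 3.8 percentage points.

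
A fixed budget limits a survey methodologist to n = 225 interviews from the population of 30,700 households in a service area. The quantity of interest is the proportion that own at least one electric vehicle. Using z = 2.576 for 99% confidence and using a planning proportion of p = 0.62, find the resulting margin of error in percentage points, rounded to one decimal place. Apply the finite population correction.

8.3

Finite-population factor: (N−n)/(N−1) = (30700−225)/(30700−1) = 0.9927.
SE(p̂) = √[p(1−p)/n · (N−n)/(N−1)] = √[0.2356/225 × 0.9927] = 0.03224.
E = z × SE = 2.576 × 0.03224 = 0.08305 ≈ 8.3 percentage points.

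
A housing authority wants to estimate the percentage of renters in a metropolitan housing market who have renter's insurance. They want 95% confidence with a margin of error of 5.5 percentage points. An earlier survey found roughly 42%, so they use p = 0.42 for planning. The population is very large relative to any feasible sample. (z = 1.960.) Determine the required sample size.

310

With p = 0.42, p(1−p) = 0.2436.
n = z²·p(1−p)/E² = 1.960² × 0.2436 / 0.055² = 3.8416 × 0.2436 / 0.003025 ≈ 309.36.
Rounding up gives n = 310.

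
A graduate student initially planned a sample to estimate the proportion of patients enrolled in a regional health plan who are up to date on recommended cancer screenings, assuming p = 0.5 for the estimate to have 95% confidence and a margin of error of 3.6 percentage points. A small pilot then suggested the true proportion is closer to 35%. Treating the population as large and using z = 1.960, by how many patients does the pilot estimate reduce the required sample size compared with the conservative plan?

Conservative (p = 0.5): n = 1.960² × 0.25 / 0.036² ≈ 741.05 → 742.
Using p = 0.35: p(1−p) = 0.2275, so n = 1.960² × 0.2275 / 0.036² ≈ 674.35 → 675.
Reduction: 742 − 675 = 67.

67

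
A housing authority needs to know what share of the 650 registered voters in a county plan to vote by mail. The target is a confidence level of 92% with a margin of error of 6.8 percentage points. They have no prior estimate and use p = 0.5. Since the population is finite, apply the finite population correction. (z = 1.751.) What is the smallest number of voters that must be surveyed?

Unadjusted: n₀ = 1.751² × 0.50 × 0.50 / 0.068² ≈ 165.77, so n₀ = 166.
Finite population correction with N = 650: n = n₀ / (1 + (n₀−1)/N) = 166 / (1 + 165/650) = 166 / 1.2538 ≈ 132.39.
Rounding up, n = 133.

133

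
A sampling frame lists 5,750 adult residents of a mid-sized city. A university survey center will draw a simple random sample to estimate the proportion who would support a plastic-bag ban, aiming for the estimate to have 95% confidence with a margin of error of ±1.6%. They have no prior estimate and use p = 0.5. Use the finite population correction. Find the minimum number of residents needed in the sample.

For 95% confidence, z = 1.960.
Unadjusted: n₀ = 1.960² × 0.50 × 0.50 / 0.016² ≈ 3751.56, so n₀ = 3752.
Finite population correction with N = 5,750: n = n₀ / (1 + (n₀−1)/N) = 3752 / (1 + 3751/5750) = 3752 / 1.6523 ≈ 2270.71.
Rounding up, n = 2271.

2271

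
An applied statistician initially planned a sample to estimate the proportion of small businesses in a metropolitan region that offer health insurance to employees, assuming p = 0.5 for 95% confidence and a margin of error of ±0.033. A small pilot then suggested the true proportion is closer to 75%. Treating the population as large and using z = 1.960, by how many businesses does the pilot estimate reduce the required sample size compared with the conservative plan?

Conservative (p = 0.5): n = 1.960² × 0.25 / 0.033² ≈ 881.91 → 882.
Using p = 0.75: p(1−p) = 0.1875, so n = 1.960² × 0.1875 / 0.033² ≈ 661.43 → 662.
Reduction: 882 − 662 = 220.

220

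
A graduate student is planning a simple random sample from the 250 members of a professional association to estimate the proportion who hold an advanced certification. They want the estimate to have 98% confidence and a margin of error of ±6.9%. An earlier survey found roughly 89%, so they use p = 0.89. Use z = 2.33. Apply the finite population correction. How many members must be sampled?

Unadjusted: n₀ = 2.33² × 0.89 × 0.11 / 0.069² ≈ 111.63, so n₀ = 112.
Finite population correction with N = 250: n = n₀ / (1 + (n₀−1)/N) = 112 / (1 + 111/250) = 112 / 1.4440 ≈ 77.56.
Rounding up, n = 78.

78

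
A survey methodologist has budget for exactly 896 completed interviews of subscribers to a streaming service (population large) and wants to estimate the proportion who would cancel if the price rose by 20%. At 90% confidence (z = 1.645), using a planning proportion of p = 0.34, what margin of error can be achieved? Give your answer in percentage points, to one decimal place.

SE(p̂) = √[p(1−p)/n] = √[0.2244/896] = 0.01583.
E = z × SE = 1.645 × 0.01583 = 0.02603, or 2.6 percentage points.

2.6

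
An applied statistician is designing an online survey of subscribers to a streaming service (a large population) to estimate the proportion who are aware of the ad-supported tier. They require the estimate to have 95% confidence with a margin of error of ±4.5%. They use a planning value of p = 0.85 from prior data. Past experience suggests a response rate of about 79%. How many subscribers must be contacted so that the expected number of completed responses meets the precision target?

For 95% confidence, z = 1.960.
Completed interviews needed: n₀ = 1.960² × 0.1275 / 0.045² ≈ 241.88 → 242.
At a 79% response rate, contacts needed = 242 / 0.79 ≈ 306.33 → 307.

307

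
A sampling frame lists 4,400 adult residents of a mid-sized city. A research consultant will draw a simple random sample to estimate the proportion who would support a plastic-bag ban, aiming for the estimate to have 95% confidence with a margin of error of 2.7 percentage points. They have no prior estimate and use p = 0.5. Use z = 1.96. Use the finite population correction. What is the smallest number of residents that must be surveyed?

1015

Unadjusted: n₀ = 1.96² × 0.50 × 0.50 / 0.027² ≈ 1317.42, so n₀ = 1318.
Finite population correction with N = 4,400: n = n₀ / (1 + (n₀−1)/N) = 1318 / (1 + 1317/4400) = 1318 / 1.2993 ≈ 1014.38.
Rounding up, n = 1015.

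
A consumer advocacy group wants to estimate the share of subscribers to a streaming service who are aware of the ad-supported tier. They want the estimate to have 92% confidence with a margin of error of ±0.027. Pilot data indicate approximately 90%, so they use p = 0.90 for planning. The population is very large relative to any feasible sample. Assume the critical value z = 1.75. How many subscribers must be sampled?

379

With p = 0.90, p(1−p) = 0.0900.
n = z²·p(1−p)/E² = 1.75² × 0.0900 / 0.027² = 3.0625 × 0.0900 / 0.000729 ≈ 378.09.
Rounding up gives n = 379.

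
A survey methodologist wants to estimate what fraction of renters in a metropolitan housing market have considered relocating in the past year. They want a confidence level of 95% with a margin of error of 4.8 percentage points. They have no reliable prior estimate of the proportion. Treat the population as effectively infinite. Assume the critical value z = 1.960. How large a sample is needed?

417

With no prior estimate, use p = 0.5, giving p(1−p) = 0.25.
n = z²·p(1−p)/E² = 1.960² × 0.2500 / 0.048² = 3.8416 × 0.2500 / 0.002304 ≈ 416.84.
Rounding up gives n = 417.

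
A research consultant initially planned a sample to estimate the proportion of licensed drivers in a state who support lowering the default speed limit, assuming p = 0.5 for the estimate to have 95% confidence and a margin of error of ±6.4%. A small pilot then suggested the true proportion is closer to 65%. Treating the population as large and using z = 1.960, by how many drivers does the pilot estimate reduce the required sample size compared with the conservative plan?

Conservative (p = 0.5): n = 1.960² × 0.25 / 0.064² ≈ 234.47 → 235.
Using p = 0.65: p(1−p) = 0.2275, so n = 1.960² × 0.2275 / 0.064² ≈ 213.37 → 214.
Reduction: 235 − 214 = 21.

21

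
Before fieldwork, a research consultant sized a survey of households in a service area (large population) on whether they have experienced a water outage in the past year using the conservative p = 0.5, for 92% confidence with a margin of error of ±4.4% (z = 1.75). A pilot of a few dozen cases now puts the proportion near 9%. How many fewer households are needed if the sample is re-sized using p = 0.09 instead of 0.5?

Conservative (p = 0.5): n = 1.75² × 0.25 / 0.044² ≈ 395.47 → 396.
Using p = 0.09: p(1−p) = 0.0819, so n = 1.75² × 0.0819 / 0.044² ≈ 129.56 → 130.
Reduction: 396 − 130 = 266.

266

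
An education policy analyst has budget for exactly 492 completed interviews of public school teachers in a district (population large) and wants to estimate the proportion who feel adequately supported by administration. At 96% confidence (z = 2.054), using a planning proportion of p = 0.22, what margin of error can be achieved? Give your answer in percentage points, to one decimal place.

SE(p̂) = √[p(1−p)/n] = √[0.1716/492] = 0.01868.
E = z × SE = 2.054 × 0.01868 = 0.03836, or 3.8 percentage points.

3.8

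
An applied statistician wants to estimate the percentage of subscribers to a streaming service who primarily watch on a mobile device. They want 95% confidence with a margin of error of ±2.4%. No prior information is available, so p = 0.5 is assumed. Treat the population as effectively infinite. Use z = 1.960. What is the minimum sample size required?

With p = 0.5, p(1−p) = 0.25.
n = z²·p(1−p)/E² = 1.960² × 0.2500 / 0.024² = 3.8416 × 0.2500 / 0.000576 ≈ 1667.36.
Rounding up gives n = 1668.

1668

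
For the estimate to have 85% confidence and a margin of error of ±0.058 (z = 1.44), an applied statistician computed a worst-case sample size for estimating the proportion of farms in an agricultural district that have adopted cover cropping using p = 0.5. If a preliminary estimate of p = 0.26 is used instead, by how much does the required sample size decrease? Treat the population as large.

36

Conservative (p = 0.5): n = 1.44² × 0.25 / 0.058² ≈ 154.10 → 155.
Using p = 0.26: p(1−p) = 0.1924, so n = 1.44² × 0.1924 / 0.058² ≈ 118.60 → 119.
Reduction: 155 − 119 = 36.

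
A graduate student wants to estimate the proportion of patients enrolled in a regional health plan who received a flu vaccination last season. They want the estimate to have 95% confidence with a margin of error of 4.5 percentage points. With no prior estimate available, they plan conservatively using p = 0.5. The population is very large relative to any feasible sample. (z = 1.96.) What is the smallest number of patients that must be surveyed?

475

With p = 0.5, p(1−p) = 0.25.
n = z²·p(1−p)/E² = 1.96² × 0.2500 / 0.045² = 3.8416 × 0.2500 / 0.002025 ≈ 474.27.
Rounding up gives n = 475.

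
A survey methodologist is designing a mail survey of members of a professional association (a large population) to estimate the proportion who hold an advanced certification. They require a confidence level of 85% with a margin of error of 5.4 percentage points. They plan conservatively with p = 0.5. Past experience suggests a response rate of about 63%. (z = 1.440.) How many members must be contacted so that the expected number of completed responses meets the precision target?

283

Completed interviews needed: n₀ = 1.440² × 0.2500 / 0.054² ≈ 177.78 → 178.
At a 63% response rate, contacts needed = 178 / 0.63 ≈ 282.54 → 283.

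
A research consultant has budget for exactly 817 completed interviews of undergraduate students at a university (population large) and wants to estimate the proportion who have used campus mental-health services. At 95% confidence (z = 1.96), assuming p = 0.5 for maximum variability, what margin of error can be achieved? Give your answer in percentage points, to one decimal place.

3.4

SE(p̂) = √[p(1−p)/n] = √[0.2500/817] = 0.01749.
E = z × SE = 1.96 × 0.01749 = 0.03429, or 3.4 percentage points.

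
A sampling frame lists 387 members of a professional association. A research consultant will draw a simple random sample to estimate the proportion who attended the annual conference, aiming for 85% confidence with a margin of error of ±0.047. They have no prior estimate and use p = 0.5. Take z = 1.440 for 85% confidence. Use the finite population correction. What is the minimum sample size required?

Unadjusted: n₀ = 1.440² × 0.50 × 0.50 / 0.047² ≈ 234.68, so n₀ = 235.
Finite population correction with N = 387: n = n₀ / (1 + (n₀−1)/N) = 235 / (1 + 234/387) = 235 / 1.6047 ≈ 146.45.
Rounding up, n = 147.

147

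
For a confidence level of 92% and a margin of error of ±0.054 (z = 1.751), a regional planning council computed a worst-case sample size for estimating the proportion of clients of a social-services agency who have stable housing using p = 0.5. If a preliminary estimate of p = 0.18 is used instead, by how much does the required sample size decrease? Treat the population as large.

107

Conservative (p = 0.5): n = 1.751² × 0.25 / 0.054² ≈ 262.86 → 263.
Using p = 0.18: p(1−p) = 0.1476, so n = 1.751² × 0.1476 / 0.054² ≈ 155.19 → 156.
Reduction: 263 − 156 = 107.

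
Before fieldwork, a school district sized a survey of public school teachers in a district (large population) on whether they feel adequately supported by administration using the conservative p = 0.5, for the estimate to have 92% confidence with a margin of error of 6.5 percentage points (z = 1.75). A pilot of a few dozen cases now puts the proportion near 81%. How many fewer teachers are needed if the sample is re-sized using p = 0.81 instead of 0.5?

70

Conservative (p = 0.5): n = 1.75² × 0.25 / 0.065² ≈ 181.21 → 182.
Using p = 0.81: p(1−p) = 0.1539, so n = 1.75² × 0.1539 / 0.065² ≈ 111.55 → 112.
Reduction: 182 − 112 = 70.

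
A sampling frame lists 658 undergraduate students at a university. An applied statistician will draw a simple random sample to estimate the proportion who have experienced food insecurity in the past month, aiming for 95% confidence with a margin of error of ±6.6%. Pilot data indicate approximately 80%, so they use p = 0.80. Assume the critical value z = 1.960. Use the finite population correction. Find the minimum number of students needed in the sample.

Unadjusted: n₀ = 1.960² × 0.80 × 0.20 / 0.066² ≈ 141.11, so n₀ = 142.
Finite population correction with N = 658: n = n₀ / (1 + (n₀−1)/N) = 142 / (1 + 141/658) = 142 / 1.2143 ≈ 116.94.
Rounding up, n = 117.

117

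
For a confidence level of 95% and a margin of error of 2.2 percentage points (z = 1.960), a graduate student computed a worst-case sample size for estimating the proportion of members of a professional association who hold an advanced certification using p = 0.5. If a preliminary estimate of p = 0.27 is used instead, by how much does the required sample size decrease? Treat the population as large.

420

Conservative (p = 0.5): n = 1.960² × 0.25 / 0.022² ≈ 1984.30 → 1985.
Using p = 0.27: p(1−p) = 0.1971, so n = 1.960² × 0.1971 / 0.022² ≈ 1564.42 → 1565.
Reduction: 1985 − 1565 = 420.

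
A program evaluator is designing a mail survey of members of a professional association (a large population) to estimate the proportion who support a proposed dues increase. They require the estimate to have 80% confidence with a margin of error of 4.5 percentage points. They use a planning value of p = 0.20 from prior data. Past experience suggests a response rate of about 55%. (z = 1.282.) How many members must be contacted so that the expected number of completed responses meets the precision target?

Completed interviews needed: n₀ = 1.282² × 0.1600 / 0.045² ≈ 129.86 → 130.
At a 55% response rate, contacts needed = 130 / 0.55 ≈ 236.36 → 237.

237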